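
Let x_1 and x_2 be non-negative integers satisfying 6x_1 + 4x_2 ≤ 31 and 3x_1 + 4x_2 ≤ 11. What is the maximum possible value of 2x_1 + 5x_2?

(x_1,x_2)=(1,2) is feasible, giving 12.
(x_1,x_2)=(0,2) is feasible, giving 10.
(x_1,x_2)=(2,1) is feasible, giving 9.
Maximum is 12 at (x_1,x_2)=(1,2).

12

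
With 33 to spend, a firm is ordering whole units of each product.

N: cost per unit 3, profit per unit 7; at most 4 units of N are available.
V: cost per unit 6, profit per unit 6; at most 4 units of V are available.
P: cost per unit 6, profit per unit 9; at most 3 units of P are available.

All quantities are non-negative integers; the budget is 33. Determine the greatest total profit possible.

55

N has the best ratio (7/3); taking only N gives at most 4×7 = 28 (stopped by the supply cap of 4).
Mixing does better — 4×N and 3×P: cost 30 ≤ 33, profit 4·7 + 3·9 = 55.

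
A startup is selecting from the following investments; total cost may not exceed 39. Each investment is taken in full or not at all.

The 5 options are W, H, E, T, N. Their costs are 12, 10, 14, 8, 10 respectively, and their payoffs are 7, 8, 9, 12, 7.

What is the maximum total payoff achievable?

Allowing fractional choices, the relaxed optimum would be about 34.1, but investments are indivisible.
H + E + T: cost 10 + 14 + 8 = 32 ≤ 39, payoff 8 + 9 + 12 = 29.
E + T + N: cost 14 + 8 + 10 = 32 ≤ 39, payoff 9 + 12 + 7 = 28.
Best is H, E, and T with total payoff 29.

29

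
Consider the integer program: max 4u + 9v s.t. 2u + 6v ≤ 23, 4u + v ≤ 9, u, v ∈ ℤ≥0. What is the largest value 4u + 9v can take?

The continuous relaxation peaks at (1.41, 3.36) with value 35.91; rounding to a feasible lattice point costs some objective.
(u,v)=(1,3) is feasible, giving 31.
(u,v)=(0,3) is feasible, giving 27.
(u,v)=(1,2) is feasible, giving 22.
(u,v)=(0,2) is feasible, giving 18.
The best lattice point is (1,3), giving 31.

31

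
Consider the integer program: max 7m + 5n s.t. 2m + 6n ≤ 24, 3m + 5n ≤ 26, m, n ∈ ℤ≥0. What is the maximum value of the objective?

(m,n)=(8,0): 2·8+6·0=16≤24, 3·8+5·0=24≤26, objective 56.
(m,n)=(7,1): 2·7+6·1=20≤24, 3·7+5·1=26≤26, objective 54.
Maximum is 56 at (m,n)=(8,0).

56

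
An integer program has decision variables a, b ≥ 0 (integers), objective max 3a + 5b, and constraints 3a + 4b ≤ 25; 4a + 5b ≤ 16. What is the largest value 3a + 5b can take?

Relaxing integrality, the LP optimum is 16.00 at (a,b) = (0, 3.2), which is not an integer point.
(a,b)=(0,3): 3·0+4·3=12≤25, 4·0+5·3=15≤16, objective 15.
(a,b)=(1,2): 3·1+4·2=11≤25, 4·1+5·2=14≤16, objective 13.
(a,b)=(0,2): 3·0+4·2=8≤25, 4·0+5·2=10≤16, objective 10.
Maximum is 15 at (a,b)=(0,3).

15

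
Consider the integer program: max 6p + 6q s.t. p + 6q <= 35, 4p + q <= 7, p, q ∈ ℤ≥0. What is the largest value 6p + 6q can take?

30

(p,q)=(0,5) is feasible, giving 30.
(p,q)=(0,4) is feasible, giving 24.
No feasible integer point exceeds 30.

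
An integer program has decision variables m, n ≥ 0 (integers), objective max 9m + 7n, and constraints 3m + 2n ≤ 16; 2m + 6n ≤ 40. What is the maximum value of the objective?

(m,n)=(2,5) is feasible, giving 53.
(m,n)=(1,6) is feasible, giving 51.
(m,n)=(2,4) is feasible, giving 46.
Maximum is 53 at (m,n)=(2,5).

53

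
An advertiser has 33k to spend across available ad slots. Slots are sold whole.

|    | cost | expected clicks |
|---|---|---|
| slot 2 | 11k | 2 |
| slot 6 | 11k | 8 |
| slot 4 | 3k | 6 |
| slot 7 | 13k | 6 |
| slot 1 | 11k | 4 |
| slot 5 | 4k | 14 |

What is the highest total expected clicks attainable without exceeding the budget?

slot 2 + slot 6 + slot 4 + slot 5: cost 11 + 11 + 3 + 4 = 29 ≤ 33, expected clicks 2 + 8 + 6 + 14 = 30.
slot 6 + slot 4 + slot 1 + slot 5: cost 11 + 3 + 11 + 4 = 29 ≤ 33, expected clicks 8 + 6 + 4 + 14 = 32.
slot 6 + slot 4 + slot 7 + slot 5: cost 11 + 3 + 13 + 4 = 31 ≤ 33, expected clicks 8 + 6 + 6 + 14 = 34.
Best is slot 6, slot 4, slot 7, and slot 5 with total expected clicks 34.

34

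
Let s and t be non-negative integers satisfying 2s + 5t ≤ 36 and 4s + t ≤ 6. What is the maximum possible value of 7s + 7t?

(s,t)=(0,6): 2·0+5·6=30≤36, 4·0+1·6=6≤6, objective 42.
(s,t)=(0,5): 2·0+5·5=25≤36, 4·0+1·5=5≤6, objective 35.
No feasible integer point exceeds 42.

42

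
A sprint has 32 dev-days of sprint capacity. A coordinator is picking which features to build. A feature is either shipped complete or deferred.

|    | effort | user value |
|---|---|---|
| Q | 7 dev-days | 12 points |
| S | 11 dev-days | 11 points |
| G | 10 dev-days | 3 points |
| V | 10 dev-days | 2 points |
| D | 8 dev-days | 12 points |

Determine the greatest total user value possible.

35

Q + S + D: effort 7 + 11 + 8 = 26 ≤ 32, user value 12 + 11 + 12 = 35.
Q + G + D: effort 7 + 10 + 8 = 25 ≤ 32, user value 12 + 3 + 12 = 27.
Q + V + D: effort 7 + 10 + 8 = 25 ≤ 32, user value 12 + 2 + 12 = 26.
Best is Q, S, and D with total user value 35.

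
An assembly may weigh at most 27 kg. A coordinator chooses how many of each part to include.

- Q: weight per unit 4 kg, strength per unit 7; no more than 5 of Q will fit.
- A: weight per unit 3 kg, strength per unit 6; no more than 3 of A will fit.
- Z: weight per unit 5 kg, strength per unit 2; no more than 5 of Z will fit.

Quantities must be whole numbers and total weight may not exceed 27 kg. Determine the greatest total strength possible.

Take 5×Q and 2×A: weight 26 ≤ 27, strength 5·7 + 2·6 = 47.
No other integer combination yields more.

47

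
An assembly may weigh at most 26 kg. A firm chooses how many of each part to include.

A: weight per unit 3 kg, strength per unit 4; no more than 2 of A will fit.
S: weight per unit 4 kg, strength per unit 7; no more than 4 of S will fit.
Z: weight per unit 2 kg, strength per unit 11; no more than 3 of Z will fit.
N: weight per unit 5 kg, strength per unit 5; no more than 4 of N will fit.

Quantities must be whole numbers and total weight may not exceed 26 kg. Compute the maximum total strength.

65

Take 1×A, 4×S, and 3×Z: weight 25 ≤ 26, strength 1·4 + 4·7 + 3·11 = 65.
Z has the best ratio (11/2) and is taken to its limit of 3; remaining capacity is filled optimally with the others.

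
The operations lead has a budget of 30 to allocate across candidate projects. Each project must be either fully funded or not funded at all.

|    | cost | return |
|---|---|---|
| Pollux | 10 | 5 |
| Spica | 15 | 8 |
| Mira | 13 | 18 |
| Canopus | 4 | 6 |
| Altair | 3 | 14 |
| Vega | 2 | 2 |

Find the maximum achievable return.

43

Pollux + Mira + Canopus + Altair: cost 10 + 13 + 4 + 3 = 30 ≤ 30, return 5 + 18 + 6 + 14 = 43.
Mira + Canopus + Altair + Vega: cost 13 + 4 + 3 + 2 = 22 ≤ 30, return 18 + 6 + 14 + 2 = 40.
Best is Pollux, Mira, Canopus, and Altair with total return 43.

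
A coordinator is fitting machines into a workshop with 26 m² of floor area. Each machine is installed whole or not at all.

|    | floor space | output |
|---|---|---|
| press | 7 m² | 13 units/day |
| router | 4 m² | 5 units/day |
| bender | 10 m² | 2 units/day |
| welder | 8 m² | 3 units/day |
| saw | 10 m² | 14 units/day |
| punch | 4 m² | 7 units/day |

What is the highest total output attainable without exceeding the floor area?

39

press + router + saw: floor space 7 + 4 + 10 = 21 ≤ 26, output 13 + 5 + 14 = 32.
press + router + saw + punch: floor space 7 + 4 + 10 + 4 = 25 ≤ 26, output 13 + 5 + 14 + 7 = 39.
press + saw + punch: floor space 7 + 10 + 4 = 21 ≤ 26, output 13 + 14 + 7 = 34.
Best is press, router, saw, and punch with total output 39.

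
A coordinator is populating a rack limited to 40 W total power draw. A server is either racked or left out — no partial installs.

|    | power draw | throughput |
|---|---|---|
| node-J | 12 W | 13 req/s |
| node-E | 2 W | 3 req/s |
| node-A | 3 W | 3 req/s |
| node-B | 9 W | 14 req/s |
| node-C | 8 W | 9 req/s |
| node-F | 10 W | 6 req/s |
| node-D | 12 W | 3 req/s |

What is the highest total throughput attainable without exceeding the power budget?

This is an integer program with binary decision variables.
node-J + node-E + node-A + node-B + node-C: power draw 12 + 2 + 3 + 9 + 8 = 34 ≤ 40, throughput 13 + 3 + 3 + 14 + 9 = 42.
node-J + node-E + node-B + node-C: power draw 12 + 2 + 9 + 8 = 31 ≤ 40, throughput 13 + 3 + 14 + 9 = 39.
node-J + node-B + node-C + node-F: power draw 12 + 9 + 8 + 10 = 39 ≤ 40, throughput 13 + 14 + 9 + 6 = 42.
The maximum throughput is 42; one optimal choice is node-J, node-E, node-A, node-B, and node-C.

42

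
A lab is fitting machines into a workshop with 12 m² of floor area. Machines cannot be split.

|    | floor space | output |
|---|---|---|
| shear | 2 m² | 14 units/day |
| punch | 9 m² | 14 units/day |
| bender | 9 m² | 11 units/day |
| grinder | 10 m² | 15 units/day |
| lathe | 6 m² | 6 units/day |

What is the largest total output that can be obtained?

This is a 0-1 knapsack instance.
shear + grinder: floor space 2 + 10 = 12 ≤ 12, output 14 + 15 = 29.
shear + punch: floor space 2 + 9 = 11 ≤ 12, output 14 + 14 = 28.
shear + bender: floor space 2 + 9 = 11 ≤ 12, output 14 + 11 = 25.
Best is shear and grinder with total output 29.

29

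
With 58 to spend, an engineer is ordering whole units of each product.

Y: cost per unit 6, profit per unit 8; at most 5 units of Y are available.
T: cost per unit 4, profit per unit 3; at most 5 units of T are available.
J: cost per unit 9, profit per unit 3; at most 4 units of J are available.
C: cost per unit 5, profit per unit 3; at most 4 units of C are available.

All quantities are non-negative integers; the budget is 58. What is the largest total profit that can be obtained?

58

5×Y, 2×T, and 4×C: cost 58 ≤ 58, profit 5·8 + 2·3 + 4·3 = 58.
5×Y, 3×T, and 3×C: cost 57 ≤ 58, profit 5·8 + 3·3 + 3·3 = 58.
Best is 58.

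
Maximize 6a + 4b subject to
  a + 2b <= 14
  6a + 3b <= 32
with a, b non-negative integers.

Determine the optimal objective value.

36

(a,b)=(2,6): 1·2+2·6=14≤14, 6·2+3·6=30≤32, objective 36.
(a,b)=(3,4): 1·3+2·4=11≤14, 6·3+3·4=30≤32, objective 34.
(a,b)=(2,5): 1·2+2·5=12≤14, 6·2+3·5=27≤32, objective 32.
No feasible integer point exceeds 36.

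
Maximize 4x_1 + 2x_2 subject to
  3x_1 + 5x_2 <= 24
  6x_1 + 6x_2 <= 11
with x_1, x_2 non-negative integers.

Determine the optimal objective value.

Relaxing integrality, the LP optimum is 7.33 at (x_1,x_2) = (1.83, 0), which is not an integer point.
(x_1,x_2)=(1,0): 3·1+5·0=3≤24, 6·1+6·0=6≤11, objective 4.
(x_1,x_2)=(0,1): 3·0+5·1=5≤24, 6·0+6·1=6≤11, objective 2.
(x_1,x_2)=(0,0): 3·0+5·0=0≤24, 6·0+6·0=0≤11, objective 0.
The best lattice point is (1,0), giving 4.

4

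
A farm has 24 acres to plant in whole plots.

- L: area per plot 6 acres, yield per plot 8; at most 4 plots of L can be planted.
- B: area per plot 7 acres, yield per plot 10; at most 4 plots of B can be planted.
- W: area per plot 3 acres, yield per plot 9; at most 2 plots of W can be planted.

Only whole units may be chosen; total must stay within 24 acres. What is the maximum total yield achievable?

42

This is a bounded integer knapsack.
3×L and 2×W: area 24 ≤ 24, yield 3·8 + 2·9 = 42.
3×B and 1×W: area 24 ≤ 24, yield 3·10 + 1·9 = 39.
Best is 42.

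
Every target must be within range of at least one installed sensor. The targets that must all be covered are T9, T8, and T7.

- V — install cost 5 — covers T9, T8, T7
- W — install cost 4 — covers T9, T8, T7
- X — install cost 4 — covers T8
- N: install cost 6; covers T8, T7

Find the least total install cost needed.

W alone covers T9, T8, T7 — every target.
Total install cost: 4.
No cover costs less than 4.

4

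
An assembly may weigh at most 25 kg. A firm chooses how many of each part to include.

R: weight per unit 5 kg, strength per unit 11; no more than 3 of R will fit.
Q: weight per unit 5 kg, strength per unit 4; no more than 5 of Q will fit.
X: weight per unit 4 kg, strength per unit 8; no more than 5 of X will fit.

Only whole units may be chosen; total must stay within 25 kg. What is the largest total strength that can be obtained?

51

Take 1×R and 5×X: weight 25 ≤ 25, strength 1·11 + 5·8 = 51.
No other integer combination yields more.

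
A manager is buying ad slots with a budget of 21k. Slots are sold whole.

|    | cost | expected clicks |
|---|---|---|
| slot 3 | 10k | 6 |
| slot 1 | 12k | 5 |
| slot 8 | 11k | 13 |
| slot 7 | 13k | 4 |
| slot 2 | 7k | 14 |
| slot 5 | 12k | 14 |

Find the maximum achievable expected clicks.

Allowing fractional choices, the relaxed optimum would be about 30.5, but ad slots are indivisible.
slot 3 + slot 2: cost 10 + 7 = 17 ≤ 21, expected clicks 6 + 14 = 20.
slot 8 + slot 2: cost 11 + 7 = 18 ≤ 21, expected clicks 13 + 14 = 27.
slot 2 + slot 5: cost 7 + 12 = 19 ≤ 21, expected clicks 14 + 14 = 28.
Best is slot 2 and slot 5 with total expected clicks 28.

28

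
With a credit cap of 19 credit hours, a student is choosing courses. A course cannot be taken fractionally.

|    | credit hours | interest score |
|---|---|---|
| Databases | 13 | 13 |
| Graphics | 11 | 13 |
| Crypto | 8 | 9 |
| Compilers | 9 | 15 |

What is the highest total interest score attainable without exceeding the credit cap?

24

Allowing fractional choices, the relaxed optimum would be about 26.8, but courses are indivisible.
Crypto + Compilers: credit hours 8 + 9 = 17 ≤ 19, interest score 9 + 15 = 24.
Graphics + Crypto: credit hours 11 + 8 = 19 ≤ 19, interest score 13 + 9 = 22.
Best is Crypto and Compilers with total interest score 24.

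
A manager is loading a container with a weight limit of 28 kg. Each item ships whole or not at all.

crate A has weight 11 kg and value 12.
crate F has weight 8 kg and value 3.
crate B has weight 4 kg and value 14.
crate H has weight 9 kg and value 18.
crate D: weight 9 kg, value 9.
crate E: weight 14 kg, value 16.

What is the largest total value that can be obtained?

This is an integer program with binary decision variables.
Take crate B, crate H, and crate E: weight 4 + 9 + 14 = 27 ≤ 28, value 14 + 18 + 16 = 48.
No other feasible combination does better.

48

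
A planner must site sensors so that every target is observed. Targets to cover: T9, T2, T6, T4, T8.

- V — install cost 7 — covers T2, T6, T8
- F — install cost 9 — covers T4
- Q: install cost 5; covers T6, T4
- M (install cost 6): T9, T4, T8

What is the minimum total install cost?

This is a weighted set-cover instance.
Choose V and M: together they cover T9, T2, T6, T4, T8 — every target.
Total install cost: 7 + 6 = 13.

13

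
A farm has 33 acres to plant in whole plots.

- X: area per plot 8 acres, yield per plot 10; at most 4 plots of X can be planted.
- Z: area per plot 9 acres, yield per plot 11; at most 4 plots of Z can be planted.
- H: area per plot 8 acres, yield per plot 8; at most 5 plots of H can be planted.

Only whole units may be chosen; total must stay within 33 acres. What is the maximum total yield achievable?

41

This is a bounded integer knapsack.
3×X and 1×Z: area 33 ≤ 33, yield 3·10 + 1·11 = 41.
4×X: area 32 ≤ 33, yield 4·10 = 40.
Best is 41.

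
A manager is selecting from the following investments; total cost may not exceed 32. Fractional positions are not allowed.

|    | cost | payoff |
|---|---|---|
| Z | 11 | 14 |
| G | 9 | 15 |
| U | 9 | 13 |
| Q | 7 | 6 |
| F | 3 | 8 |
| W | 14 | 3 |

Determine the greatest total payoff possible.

50

Take Z, G, U, and F: cost 11 + 9 + 9 + 3 = 32 ≤ 32, payoff 14 + 15 + 13 + 8 = 50.
No other feasible combination does better.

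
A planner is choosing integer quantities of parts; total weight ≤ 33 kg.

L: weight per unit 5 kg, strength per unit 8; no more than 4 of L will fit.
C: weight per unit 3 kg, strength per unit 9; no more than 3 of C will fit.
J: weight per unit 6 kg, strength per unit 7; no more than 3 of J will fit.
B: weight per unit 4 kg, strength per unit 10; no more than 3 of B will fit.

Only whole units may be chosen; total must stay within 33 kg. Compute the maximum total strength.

73

This is a bounded integer knapsack.
C has the best ratio (9/3); taking only C gives at most 3×9 = 27 (stopped by the supply cap of 3).
Mixing does better — 2×L, 3×C, and 3×B: weight 31 ≤ 33, strength 2·8 + 3·9 + 3·10 = 73.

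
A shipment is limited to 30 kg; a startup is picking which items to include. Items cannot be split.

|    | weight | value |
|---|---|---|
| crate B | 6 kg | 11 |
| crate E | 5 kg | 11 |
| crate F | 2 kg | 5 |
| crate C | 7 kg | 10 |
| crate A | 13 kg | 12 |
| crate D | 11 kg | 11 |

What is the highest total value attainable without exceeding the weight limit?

This is a 0-1 knapsack instance.
Allowing fractional choices, the relaxed optimum would be about 47.0, but items are indivisible.
crate B + crate E + crate F + crate A: weight 6 + 5 + 2 + 13 = 26 ≤ 30, value 11 + 11 + 5 + 12 = 39.
crate B + crate E + crate C + crate D: weight 6 + 5 + 7 + 11 = 29 ≤ 30, value 11 + 11 + 10 + 11 = 43.
crate B + crate E + crate F + crate D: weight 6 + 5 + 2 + 11 = 24 ≤ 30, value 11 + 11 + 5 + 11 = 38.
Best is crate B, crate E, crate C, and crate D with total value 43.

43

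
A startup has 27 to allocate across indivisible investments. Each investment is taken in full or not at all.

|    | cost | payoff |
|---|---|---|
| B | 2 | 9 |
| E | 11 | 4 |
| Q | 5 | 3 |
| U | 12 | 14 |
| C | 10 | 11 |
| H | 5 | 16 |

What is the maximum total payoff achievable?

Allowing fractional choices, the relaxed optimum would be about 47.8, but investments are indivisible.
U + C + H: cost 12 + 10 + 5 = 27 ≤ 27, payoff 14 + 11 + 16 = 41.
B + Q + U + H: cost 2 + 5 + 12 + 5 = 24 ≤ 27, payoff 9 + 3 + 14 + 16 = 42.
Best is B, Q, U, and H with total payoff 42.

42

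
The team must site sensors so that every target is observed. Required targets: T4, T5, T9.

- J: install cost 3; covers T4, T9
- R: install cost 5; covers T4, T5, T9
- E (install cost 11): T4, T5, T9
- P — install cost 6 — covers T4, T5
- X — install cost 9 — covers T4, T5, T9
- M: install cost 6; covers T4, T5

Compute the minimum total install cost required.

5

R alone covers T4, T5, T9 — every target.
Total install cost: 5.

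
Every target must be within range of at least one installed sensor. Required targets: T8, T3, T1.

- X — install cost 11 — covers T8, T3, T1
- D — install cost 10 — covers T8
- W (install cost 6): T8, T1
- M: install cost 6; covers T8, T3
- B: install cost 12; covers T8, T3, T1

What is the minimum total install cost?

X alone covers T8, T3, T1 — every target.
Total install cost: 11.

11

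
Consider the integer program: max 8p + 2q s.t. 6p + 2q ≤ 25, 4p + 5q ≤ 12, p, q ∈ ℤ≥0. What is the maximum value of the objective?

24

(p,q)=(3,0): 6·3+2·0=18≤25, 4·3+5·0=12≤12, objective 24.
(p,q)=(2,0): 6·2+2·0=12≤25, 4·2+5·0=8≤12, objective 16.
The best lattice point is (3,0), giving 24.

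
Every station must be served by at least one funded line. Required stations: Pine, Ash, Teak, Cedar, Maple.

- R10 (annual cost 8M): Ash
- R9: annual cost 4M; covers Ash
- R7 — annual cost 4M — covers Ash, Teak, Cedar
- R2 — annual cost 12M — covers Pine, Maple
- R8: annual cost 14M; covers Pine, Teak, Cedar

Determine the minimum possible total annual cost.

16

This is a weighted set-cover instance.
Choose R7 and R2: together they cover Pine, Ash, Teak, Cedar, Maple — every station.
Total annual cost: 4 + 12 = 16.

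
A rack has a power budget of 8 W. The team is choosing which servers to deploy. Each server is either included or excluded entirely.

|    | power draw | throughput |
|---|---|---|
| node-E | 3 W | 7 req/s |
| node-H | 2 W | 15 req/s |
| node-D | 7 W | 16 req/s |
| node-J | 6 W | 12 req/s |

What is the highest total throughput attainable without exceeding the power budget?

27

node-H + node-J: power draw 2 + 6 = 8 ≤ 8, throughput 15 + 12 = 27.
node-E + node-H: power draw 3 + 2 = 5 ≤ 8, throughput 7 + 15 = 22.
node-D: power draw 7 ≤ 8, throughput 16.
Best is node-H and node-J with total throughput 27.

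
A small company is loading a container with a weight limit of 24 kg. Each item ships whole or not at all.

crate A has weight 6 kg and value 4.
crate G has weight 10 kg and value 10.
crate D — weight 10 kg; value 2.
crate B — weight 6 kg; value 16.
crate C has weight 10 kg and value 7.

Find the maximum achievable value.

30

crate A + crate G + crate B: weight 6 + 10 + 6 = 22 ≤ 24, value 4 + 10 + 16 = 30.
crate G + crate B: weight 10 + 6 = 16 ≤ 24, value 10 + 16 = 26.
crate A + crate B + crate C: weight 6 + 6 + 10 = 22 ≤ 24, value 4 + 16 + 7 = 27.
Best is crate A, crate G, and crate B with total value 30.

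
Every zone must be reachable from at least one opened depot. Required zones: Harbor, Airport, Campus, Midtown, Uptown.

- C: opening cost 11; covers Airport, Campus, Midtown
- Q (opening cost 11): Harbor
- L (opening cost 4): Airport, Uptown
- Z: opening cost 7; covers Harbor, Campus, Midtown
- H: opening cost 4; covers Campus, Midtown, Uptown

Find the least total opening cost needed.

11

This is a weighted set-cover instance.
The greedy cost-per-new-zone heuristic would pick H, L, and Z for 15, but a cheaper cover exists.
Choose L and Z: together they cover Harbor, Airport, Campus, Midtown, Uptown — every zone.
Total opening cost: 4 + 7 = 11.
No cover costs less than 11.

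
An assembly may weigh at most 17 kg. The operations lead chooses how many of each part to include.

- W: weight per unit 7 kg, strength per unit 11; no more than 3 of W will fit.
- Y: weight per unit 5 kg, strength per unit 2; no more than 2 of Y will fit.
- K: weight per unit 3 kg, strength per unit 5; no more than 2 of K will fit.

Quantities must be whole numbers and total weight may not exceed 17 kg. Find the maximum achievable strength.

This is a bounded integer knapsack.
Take 2×W and 1×K: weight 17 ≤ 17, strength 2·11 + 1·5 = 27.
No other integer combination yields more.

27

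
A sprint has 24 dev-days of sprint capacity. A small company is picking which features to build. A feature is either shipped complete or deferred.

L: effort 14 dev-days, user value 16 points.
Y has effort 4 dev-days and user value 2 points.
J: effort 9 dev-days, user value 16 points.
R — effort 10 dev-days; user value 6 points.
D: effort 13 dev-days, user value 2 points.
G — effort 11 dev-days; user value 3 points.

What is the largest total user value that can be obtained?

Y + J + R: effort 4 + 9 + 10 = 23 ≤ 24, user value 2 + 16 + 6 = 24.
L + J: effort 14 + 9 = 23 ≤ 24, user value 16 + 16 = 32.
Best is L and J with total user value 32.

32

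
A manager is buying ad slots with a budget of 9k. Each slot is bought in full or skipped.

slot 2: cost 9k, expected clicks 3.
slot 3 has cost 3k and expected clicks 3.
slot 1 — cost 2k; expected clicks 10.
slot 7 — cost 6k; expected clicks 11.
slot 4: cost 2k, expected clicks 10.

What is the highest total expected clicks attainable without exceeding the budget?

Take slot 3, slot 1, and slot 4: cost 3 + 2 + 2 = 7 ≤ 9, expected clicks 3 + 10 + 10 = 23.
No other feasible combination does better.

23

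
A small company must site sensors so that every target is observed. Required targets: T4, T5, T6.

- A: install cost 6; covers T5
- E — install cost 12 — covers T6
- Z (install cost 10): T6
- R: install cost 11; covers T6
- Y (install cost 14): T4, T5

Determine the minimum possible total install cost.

24

The greedy cost-per-new-target heuristic would pick A, Z, and Y for 30, but a cheaper cover exists.
Choose Z and Y: together they cover T4, T5, T6 — every target.
Total install cost: 10 + 14 = 24.
No cover costs less than 24.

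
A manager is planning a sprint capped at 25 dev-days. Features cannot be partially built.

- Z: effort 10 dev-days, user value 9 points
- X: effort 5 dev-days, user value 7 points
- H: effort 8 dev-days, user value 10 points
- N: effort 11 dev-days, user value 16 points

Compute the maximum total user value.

Take X, H, and N: effort 5 + 8 + 11 = 24 ≤ 25, user value 7 + 10 + 16 = 33.
No other feasible combination does better.

33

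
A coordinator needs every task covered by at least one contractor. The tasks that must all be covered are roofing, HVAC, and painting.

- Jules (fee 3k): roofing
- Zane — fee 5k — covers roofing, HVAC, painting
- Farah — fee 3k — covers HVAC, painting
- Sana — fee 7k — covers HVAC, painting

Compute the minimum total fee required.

5

This is an integer covering problem.
The greedy cost-per-new-task heuristic would pick Farah and Jules for 6, but a cheaper cover exists.
Zane alone covers roofing, HVAC, painting — every task.
Total fee: 5.
No cover costs less than 5.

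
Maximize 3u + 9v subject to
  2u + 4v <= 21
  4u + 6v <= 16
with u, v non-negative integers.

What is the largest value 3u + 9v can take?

The continuous relaxation peaks at (0, 2.67) with value 24.00; rounding to a feasible lattice point costs some objective.
(u,v)=(1,2): 2·1+4·2=10≤21, 4·1+6·2=16≤16, objective 21.
(u,v)=(0,2): 2·0+4·2=8≤21, 4·0+6·2=12≤16, objective 18.
Maximum is 21 at (u,v)=(1,2).

21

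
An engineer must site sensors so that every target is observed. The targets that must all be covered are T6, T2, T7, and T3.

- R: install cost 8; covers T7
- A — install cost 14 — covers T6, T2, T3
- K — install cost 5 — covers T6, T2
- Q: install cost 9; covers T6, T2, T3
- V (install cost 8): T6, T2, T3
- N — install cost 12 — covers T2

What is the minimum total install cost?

This is an integer covering problem.
Choose R and V: together they cover T6, T2, T7, T3 — every target.
Total install cost: 8 + 8 = 16.

16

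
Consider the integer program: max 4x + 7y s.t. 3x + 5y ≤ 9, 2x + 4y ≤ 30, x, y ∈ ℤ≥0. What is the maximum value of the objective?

(x,y)=(3,0): 3·3+5·0=9≤9, 2·3+4·0=6≤30, objective 12.
(x,y)=(1,1): 3·1+5·1=8≤9, 2·1+4·1=6≤30, objective 11.
Maximum is 12 at (x,y)=(3,0).

12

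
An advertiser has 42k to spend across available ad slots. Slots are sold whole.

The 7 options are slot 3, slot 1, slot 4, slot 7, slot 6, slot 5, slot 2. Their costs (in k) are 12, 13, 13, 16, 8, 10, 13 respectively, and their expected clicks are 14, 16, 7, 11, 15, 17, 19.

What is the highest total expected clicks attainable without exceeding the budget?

Allowing fractional choices, the relaxed optimum would be about 64.5, but ad slots are indivisible.
slot 1 + slot 6 + slot 2: cost 13 + 8 + 13 = 34 ≤ 42, expected clicks 16 + 15 + 19 = 50.
slot 6 + slot 5 + slot 2: cost 8 + 10 + 13 = 31 ≤ 42, expected clicks 15 + 17 + 19 = 51.
slot 1 + slot 5 + slot 2: cost 13 + 10 + 13 = 36 ≤ 42, expected clicks 16 + 17 + 19 = 52.
Best is slot 1, slot 5, and slot 2 with total expected clicks 52.

52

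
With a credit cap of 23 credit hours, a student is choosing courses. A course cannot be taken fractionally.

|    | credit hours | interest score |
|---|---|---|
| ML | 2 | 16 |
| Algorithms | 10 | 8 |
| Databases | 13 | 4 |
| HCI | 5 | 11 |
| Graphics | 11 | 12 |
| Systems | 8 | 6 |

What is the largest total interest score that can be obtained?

This is an integer program with binary decision variables.
Allowing fractional choices, the relaxed optimum would be about 43.0, but courses are indivisible.
ML + HCI + Graphics: credit hours 2 + 5 + 11 = 18 ≤ 23, interest score 16 + 11 + 12 = 39.
ML + Algorithms + Graphics: credit hours 2 + 10 + 11 = 23 ≤ 23, interest score 16 + 8 + 12 = 36.
ML + Algorithms + HCI: credit hours 2 + 10 + 5 = 17 ≤ 23, interest score 16 + 8 + 11 = 35.
Best is ML, HCI, and Graphics with total interest score 39.

39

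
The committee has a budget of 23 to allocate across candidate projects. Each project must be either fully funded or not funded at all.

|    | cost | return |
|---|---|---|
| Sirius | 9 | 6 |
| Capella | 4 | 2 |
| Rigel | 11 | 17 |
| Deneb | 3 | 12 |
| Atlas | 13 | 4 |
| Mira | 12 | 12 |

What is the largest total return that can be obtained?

35

Take Sirius, Rigel, and Deneb: cost 9 + 11 + 3 = 23 ≤ 23, return 6 + 17 + 12 = 35.
No other feasible combination does better.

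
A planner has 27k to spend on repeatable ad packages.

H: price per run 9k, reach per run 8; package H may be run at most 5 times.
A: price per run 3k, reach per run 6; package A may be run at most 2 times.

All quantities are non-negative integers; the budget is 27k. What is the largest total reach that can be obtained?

28

A has the best ratio (6/3); taking only A gives at most 2×6 = 12 (stopped by the supply cap of 2).
Mixing does better — 2×H and 2×A: price 24 ≤ 27, reach 2·8 + 2·6 = 28.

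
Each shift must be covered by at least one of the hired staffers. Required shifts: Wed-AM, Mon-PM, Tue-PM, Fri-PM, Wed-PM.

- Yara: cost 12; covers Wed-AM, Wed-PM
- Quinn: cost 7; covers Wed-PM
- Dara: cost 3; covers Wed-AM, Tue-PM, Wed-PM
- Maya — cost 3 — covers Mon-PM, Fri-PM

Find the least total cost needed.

This is an integer covering problem.
Choose Dara and Maya: together they cover Wed-AM, Mon-PM, Tue-PM, Fri-PM, Wed-PM — every shift.
Total cost: 3 + 3 = 6.

6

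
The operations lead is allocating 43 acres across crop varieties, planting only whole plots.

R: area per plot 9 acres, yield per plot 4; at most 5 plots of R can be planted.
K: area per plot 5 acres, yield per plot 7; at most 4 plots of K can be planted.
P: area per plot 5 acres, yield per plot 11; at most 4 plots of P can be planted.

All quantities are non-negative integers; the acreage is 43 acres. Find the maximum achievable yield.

72

P has the best ratio (11/5); taking only P gives at most 4×11 = 44 (stopped by the supply cap of 4).
Mixing does better — 4×K and 4×P: area 40 ≤ 43, yield 4·7 + 4·11 = 72.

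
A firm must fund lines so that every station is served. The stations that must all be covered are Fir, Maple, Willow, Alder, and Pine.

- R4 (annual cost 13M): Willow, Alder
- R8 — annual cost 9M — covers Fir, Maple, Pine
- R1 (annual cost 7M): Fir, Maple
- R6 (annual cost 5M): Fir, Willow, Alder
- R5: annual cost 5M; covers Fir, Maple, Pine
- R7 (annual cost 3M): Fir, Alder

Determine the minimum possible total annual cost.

10

This is a weighted set-cover instance.
The greedy cost-per-new-station heuristic would pick R7, R5, and R6 for 13, but a cheaper cover exists.
Choose R6 and R5: together they cover Fir, Maple, Willow, Alder, Pine — every station.
Total annual cost: 5 + 5 = 10.
No cover costs less than 10.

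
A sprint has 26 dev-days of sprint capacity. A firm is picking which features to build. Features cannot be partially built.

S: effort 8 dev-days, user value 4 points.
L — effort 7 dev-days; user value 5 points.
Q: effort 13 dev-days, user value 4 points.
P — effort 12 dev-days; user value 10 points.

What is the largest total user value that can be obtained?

Allowing fractional choices, the relaxed optimum would be about 18.5, but features are indivisible.
L + P: effort 7 + 12 = 19 ≤ 26, user value 5 + 10 = 15.
Q + P: effort 13 + 12 = 25 ≤ 26, user value 4 + 10 = 14.
S + P: effort 8 + 12 = 20 ≤ 26, user value 4 + 10 = 14.
Best is L and P with total user value 15.

15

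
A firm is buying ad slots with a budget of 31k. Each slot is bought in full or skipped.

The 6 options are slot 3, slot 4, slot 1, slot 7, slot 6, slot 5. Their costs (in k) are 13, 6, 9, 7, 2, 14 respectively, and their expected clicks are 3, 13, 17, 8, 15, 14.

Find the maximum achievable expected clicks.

59

slot 4 + slot 1 + slot 6 + slot 5: cost 6 + 9 + 2 + 14 = 31 ≤ 31, expected clicks 13 + 17 + 15 + 14 = 59.
slot 4 + slot 1 + slot 7 + slot 6: cost 6 + 9 + 7 + 2 = 24 ≤ 31, expected clicks 13 + 17 + 8 + 15 = 53.
slot 4 + slot 7 + slot 6 + slot 5: cost 6 + 7 + 2 + 14 = 29 ≤ 31, expected clicks 13 + 8 + 15 + 14 = 50.
Best is slot 4, slot 1, slot 6, and slot 5 with total expected clicks 59.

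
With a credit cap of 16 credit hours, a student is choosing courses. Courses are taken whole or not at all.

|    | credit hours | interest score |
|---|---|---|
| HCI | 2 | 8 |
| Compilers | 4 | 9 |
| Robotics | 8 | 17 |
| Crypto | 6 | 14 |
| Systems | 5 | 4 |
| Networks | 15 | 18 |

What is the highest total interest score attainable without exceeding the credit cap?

This is an integer program with binary decision variables.
Allowing fractional choices, the relaxed optimum would be about 39.5, but courses are indivisible.
HCI + Compilers + Robotics: credit hours 2 + 4 + 8 = 14 ≤ 16, interest score 8 + 9 + 17 = 34.
HCI + Robotics + Crypto: credit hours 2 + 8 + 6 = 16 ≤ 16, interest score 8 + 17 + 14 = 39.
Best is HCI, Robotics, and Crypto with total interest score 39.

39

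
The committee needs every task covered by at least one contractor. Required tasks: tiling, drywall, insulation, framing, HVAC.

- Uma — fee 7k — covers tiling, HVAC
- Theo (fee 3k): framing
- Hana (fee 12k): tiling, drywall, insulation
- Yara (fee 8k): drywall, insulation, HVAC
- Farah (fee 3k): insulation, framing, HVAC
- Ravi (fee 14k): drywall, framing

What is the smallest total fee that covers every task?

Choose Hana and Farah: together they cover tiling, drywall, insulation, framing, HVAC — every task.
Total fee: 12 + 3 = 15.
No cover costs less than 15.

15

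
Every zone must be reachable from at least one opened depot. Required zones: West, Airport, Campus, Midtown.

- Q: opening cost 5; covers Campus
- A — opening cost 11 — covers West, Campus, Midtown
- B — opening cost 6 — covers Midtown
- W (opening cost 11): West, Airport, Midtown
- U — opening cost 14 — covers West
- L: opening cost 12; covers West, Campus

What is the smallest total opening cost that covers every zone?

The greedy cost-per-new-zone heuristic would pick A and W for 22, but a cheaper cover exists.
Choose Q and W: together they cover West, Airport, Campus, Midtown — every zone.
Total opening cost: 5 + 11 = 16.
No cover costs less than 16.

16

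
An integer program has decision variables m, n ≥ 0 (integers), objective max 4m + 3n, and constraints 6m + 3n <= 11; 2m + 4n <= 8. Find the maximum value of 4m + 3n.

7

(m,n)=(1,1): 6·1+3·1=9≤11, 2·1+4·1=6≤8, objective 7.
(m,n)=(0,2): 6·0+3·2=6≤11, 2·0+4·2=8≤8, objective 6.
(m,n)=(1,0): 6·1+3·0=6≤11, 2·1+4·0=2≤8, objective 4.
(m,n)=(0,1): 6·0+3·1=3≤11, 2·0+4·1=4≤8, objective 3.
The best lattice point is (1,1), giving 7.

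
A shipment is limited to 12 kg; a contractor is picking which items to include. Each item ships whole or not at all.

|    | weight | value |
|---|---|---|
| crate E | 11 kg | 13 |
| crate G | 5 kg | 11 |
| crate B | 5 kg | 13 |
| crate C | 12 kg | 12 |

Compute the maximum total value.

24

Treat it as a binary knapsack problem.
crate G + crate B: weight 5 + 5 = 10 ≤ 12, value 11 + 13 = 24.
crate B: weight 5 ≤ 12, value 13.
crate E: weight 11 ≤ 12, value 13.
Best is crate G and crate B with total value 24.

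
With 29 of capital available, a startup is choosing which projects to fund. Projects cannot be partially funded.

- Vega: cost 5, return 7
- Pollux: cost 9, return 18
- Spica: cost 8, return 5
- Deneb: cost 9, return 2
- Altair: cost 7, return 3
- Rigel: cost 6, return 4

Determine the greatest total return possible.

Vega + Pollux + Spica + Rigel: cost 5 + 9 + 8 + 6 = 28 ≤ 29, return 7 + 18 + 5 + 4 = 34.
Vega + Pollux + Spica + Altair: cost 5 + 9 + 8 + 7 = 29 ≤ 29, return 7 + 18 + 5 + 3 = 33.
Vega + Pollux + Altair + Rigel: cost 5 + 9 + 7 + 6 = 27 ≤ 29, return 7 + 18 + 3 + 4 = 32.
Best is Vega, Pollux, Spica, and Rigel with total return 34.

34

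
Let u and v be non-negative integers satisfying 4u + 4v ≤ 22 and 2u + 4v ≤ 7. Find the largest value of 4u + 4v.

12

(u,v)=(3,0): 4·3+4·0=12≤22, 2·3+4·0=6≤7, objective 12.
(u,v)=(2,0): 4·2+4·0=8≤22, 2·2+4·0=4≤7, objective 8.
No feasible integer point exceeds 12.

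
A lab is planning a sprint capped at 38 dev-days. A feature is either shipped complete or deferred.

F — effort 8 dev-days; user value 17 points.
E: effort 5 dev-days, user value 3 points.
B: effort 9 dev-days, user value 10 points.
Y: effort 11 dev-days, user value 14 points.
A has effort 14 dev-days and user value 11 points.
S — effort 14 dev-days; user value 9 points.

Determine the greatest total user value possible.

45

Take F, E, Y, and A: effort 8 + 5 + 11 + 14 = 38 ≤ 38, user value 17 + 3 + 14 + 11 = 45.
No other feasible combination does better.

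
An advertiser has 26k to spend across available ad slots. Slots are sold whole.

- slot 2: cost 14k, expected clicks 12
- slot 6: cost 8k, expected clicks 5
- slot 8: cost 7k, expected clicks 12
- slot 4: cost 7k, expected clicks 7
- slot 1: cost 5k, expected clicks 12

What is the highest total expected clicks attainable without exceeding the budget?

36

This is an integer program with binary decision variables.
Take slot 2, slot 8, and slot 1: cost 14 + 7 + 5 = 26 ≤ 26, expected clicks 12 + 12 + 12 = 36.
No other feasible combination does better.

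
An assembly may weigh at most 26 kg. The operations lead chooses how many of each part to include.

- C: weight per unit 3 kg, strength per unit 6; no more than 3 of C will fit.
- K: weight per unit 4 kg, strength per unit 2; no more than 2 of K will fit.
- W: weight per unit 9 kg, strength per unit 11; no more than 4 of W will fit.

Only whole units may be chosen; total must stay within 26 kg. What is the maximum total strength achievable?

This is a bounded integer knapsack.
C has the best ratio (6/3); taking only C gives at most 3×6 = 18 (stopped by the supply cap of 3).
Mixing does better — 2×C and 2×W: weight 24 ≤ 26, strength 2·6 + 2·11 = 34.

34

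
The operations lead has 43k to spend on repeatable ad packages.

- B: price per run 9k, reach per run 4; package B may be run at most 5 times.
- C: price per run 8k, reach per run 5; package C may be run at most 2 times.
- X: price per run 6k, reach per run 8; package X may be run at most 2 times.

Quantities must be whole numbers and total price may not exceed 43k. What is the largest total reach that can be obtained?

1×B, 2×C, and 2×X: price 37 ≤ 43, reach 1·4 + 2·5 + 2·8 = 30.
2×B, 1×C, and 2×X: price 38 ≤ 43, reach 2·4 + 1·5 + 2·8 = 29.
Best is 30.

30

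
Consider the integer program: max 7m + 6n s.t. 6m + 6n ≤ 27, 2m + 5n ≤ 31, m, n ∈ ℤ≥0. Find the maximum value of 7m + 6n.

The continuous relaxation peaks at (4.5, 0) with value 31.50; rounding to a feasible lattice point costs some objective.
(m,n)=(4,0): 6·4+6·0=24≤27, 2·4+5·0=8≤31, objective 28.
(m,n)=(3,1): 6·3+6·1=24≤27, 2·3+5·1=11≤31, objective 27.
No feasible integer point exceeds 28.

28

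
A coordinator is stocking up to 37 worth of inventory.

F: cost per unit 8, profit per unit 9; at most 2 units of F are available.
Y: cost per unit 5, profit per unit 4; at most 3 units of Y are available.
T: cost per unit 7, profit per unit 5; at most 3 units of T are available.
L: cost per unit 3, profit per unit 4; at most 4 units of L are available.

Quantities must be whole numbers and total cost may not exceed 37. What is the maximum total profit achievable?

39

L has the best ratio (4/3); taking only L gives at most 4×4 = 16 (stopped by the supply cap of 4).
Mixing does better — 2×F, 1×T, and 4×L: cost 35 ≤ 37, profit 2·9 + 1·5 + 4·4 = 39.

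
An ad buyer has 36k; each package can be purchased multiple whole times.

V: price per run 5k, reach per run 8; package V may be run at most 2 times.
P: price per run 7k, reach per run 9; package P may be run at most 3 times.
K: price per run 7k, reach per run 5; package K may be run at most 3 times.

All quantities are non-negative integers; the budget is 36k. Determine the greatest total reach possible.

43

Take 2×V and 3×P: price 31 ≤ 36, reach 2·8 + 3·9 = 43.
V has the best ratio (8/5) and is taken to its limit of 2; remaining capacity is filled optimally with the others.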